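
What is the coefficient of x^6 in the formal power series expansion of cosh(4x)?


The Maclaurin series is cosh(t) = sum_{m>=0} t^(2m) / (2m)!, so substituting t = 4x, only even powers of x are nonzero, with coefficient of x^(2m) equal to 4^(2m) / (2m)!.
For x^6 the coefficient is 4^6/6! = 4096/720 = 256/45.

256/45


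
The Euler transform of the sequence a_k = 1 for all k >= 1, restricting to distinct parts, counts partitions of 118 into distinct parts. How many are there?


Partitions of 118 into distinct parts can be computed via generating function.
Product (1+x)(1+x^2)(1+x^3)...
The coefficient of x^118 = 1881578

1881578


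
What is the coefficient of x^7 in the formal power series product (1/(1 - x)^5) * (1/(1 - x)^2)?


Combine the factors: (1/(1 - x)^5) * (1/(1 - x)^2) = 1/(1 - x)^7.
Then use 1/(1 - x)^r = sum_{k>=0} C(k + r - 1, r - 1) x^k with r = 7 and k = 7:
C(13, 6) = 1716.

1716


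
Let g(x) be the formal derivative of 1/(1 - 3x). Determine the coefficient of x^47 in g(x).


Differentiate termwise: d/dx sum_{k>=0} 3^k x^k = sum_{k>=1} k 3^k x^(k-1) = sum_{j>=0} (j+1) 3^(j+1) x^j.
Equivalently, d/dx [1/(1 - 3x)] = 3/(1 - 3x)^2.
For j = 47: 48 * 3^48 = 48 * 79766443076872509863361 = 3828789267689880473441328.

3828789267689880473441328


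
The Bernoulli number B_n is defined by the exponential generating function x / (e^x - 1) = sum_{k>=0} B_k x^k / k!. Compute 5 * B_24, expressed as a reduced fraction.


Bernoulli numbers can also be computed recursively via B_0 = 1 and sum_{j=0}^{m} C(m+1, j) B_j = 0 for m >= 1. Odd-index Bernoulli numbers vanish for k >= 3.
Computing B_24 = -236364091/2730, so 5 * B_24 = 5 * -236364091/2730 = -236364091/546.

-236364091/546


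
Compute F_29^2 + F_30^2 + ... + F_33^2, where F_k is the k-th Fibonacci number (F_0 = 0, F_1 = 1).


There is a standard identity sum_{k=0}^{N} F_k^2 = F_N * F_{N+1} (proved inductively from the telescoping relation F_k^2 = F_k F_{k+1} - F_{k-1} F_k). Then
sum_{k=29}^{33} F_k^2 = F_33 F_34 - F_28 F_29.
Computing: F_33 = 3524578, F_34 = 5702887, F_28 = 317811, F_29 = 514229.
Sum = 3524578 * 5702887 - 317811 * 514229 = 19936842423967.

19936842423967


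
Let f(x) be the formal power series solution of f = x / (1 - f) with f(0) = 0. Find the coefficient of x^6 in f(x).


Apply Lagrange inversion: f = x * phi(f) with phi(t) = 1/(1 - t), so
[x^n] f = (1/n) [t^(n-1)] phi(t)^n = (1/n) [t^(n-1)] (1 - t)^(-n) = (1/n) C(2n - 2, n - 1) = C_{n-1}.
For n = 6: C_5 = C(10, 5) / 6 = 252/6 = 42 = 42.

42


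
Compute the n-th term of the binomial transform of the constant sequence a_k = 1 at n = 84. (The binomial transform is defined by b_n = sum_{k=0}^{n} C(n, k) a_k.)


With a_k = 1 for all k, b_n = sum_{k=0}^{n} C(n, k) = 2^n by the binomial theorem.
For n = 84: 2^84 = 19342813113834066795298816.

19342813113834066795298816


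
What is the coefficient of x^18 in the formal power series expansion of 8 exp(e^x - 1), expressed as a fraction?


exp(e^x - 1) is the exponential generating function for the Bell numbers Bell_k: exp(e^x - 1) = sum_{k>=0} Bell_k x^k / k!.
So the coefficient of x^18 in 8 exp(e^x - 1) is 8 Bell_18 / 18!.
Computing: Bell_18 = 682076806159 and 18! = 6402373705728000, giving
8 * 682076806159/6402373705728000 = 97439543737/114328101888000.

97439543737/114328101888000


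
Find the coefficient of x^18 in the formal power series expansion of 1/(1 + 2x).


Write 1/(1 + c x) = 1/(1 - (-c) x) and apply the geometric-series identity
1/(1 - y) = sum_{k>=0} y^k to get 1/(1 + c x) = sum_{k>=0} (-c)^k x^k.
So the coefficient of x^k is (-c)^k = (-1)^k * c^k.
Here c = 2 and k = 18:
(-2)^18 = 1 * 262144 = 262144

262144


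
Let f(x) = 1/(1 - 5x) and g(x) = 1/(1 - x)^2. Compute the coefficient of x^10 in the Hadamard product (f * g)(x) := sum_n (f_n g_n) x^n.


f has coefficients f_k = 5^k. For g = 1/(1 - x)^2 the coefficient is g_k = C(k + 1, 1) = k + 1. The Hadamard coefficient is (f * g)_k = 5^k * (k + 1).
For k = 10: 5^10 * 11 = 9765625 * 11 = 107421875.

107421875


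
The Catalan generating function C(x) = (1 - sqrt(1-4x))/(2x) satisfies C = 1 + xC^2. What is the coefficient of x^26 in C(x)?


Substituting x -> x scales the n-th coefficient by 1, so [x^26] C(x) = C_26.
C_26 = C(2*26, 26)/(27) = 495918532948104/27 = 18367353072152.
= 18367353072152.

18367353072152


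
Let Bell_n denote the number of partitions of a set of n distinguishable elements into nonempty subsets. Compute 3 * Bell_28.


Bell_28 can be computed from the Bell triangle or from Dobinski's identity Bell_n = (1/e) * sum_{k>=0} k^n / k!.
Computing Bell_28 = 6160539404599934652455.
Then 3 * 6160539404599934652455 = 18481618213799803957365.

18481618213799803957365


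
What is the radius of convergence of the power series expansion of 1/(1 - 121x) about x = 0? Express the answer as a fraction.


Expanding 1/(1 - 121x) = sum_{k>=0} 121^k x^k, the series converges when |121x| < 1, i.e., |x| < 1/121.
So the radius of convergence is 1/121 = 1/121.

1/121


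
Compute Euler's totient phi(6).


phi(n) counts integers in [1, n] coprime to n. Using the multiplicative formula phi(n) = n * prod_{p | n} (1 - 1/p):
6 = 2 * 3, so
phi(6) = 6 * (1 - 1/2) * (1 - 1/3) = 2.

2


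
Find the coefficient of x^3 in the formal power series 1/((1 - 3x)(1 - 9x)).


By partial fractions or Cauchy convolution:
The coefficient equals sum_{k=0}^{3} 3^k * 9^(3-k).
= 1080

1080


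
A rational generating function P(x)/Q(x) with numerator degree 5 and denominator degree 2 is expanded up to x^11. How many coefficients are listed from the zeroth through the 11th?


Expanding up to x^11 gives the coefficients for x^0, x^1, ..., x^11.
That is 11 + 1 = 12 coefficients in total.

12


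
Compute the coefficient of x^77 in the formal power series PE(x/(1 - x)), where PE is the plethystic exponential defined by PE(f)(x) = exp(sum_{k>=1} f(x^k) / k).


For f(x) = x/(1 - x) we have
sum_{k>=1} f(x^k) / k = sum_{k>=1} (1/k) * x^k / (1 - x^k) = sum_{k, m >= 1} x^(k m) / k,
which after exponentiating simplifies to
PE(x/(1 - x)) = prod_{k>=1} 1 / (1 - x^k).
This is the generating function for the partition function p(n), so the coefficient of x^77 is p(77).
Computing p(77) by dynamic programming over parts 1, 2, ..., 77: p(77) = 10619863.

10619863


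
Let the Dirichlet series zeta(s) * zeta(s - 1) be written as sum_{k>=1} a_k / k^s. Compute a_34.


Convolution gives a_k = sum_{d | k} d * 1 = sum_{d | k} d = sigma(k), the sum of positive divisors of k.
For k = 34, the divisors are 1, 2, 17, 34, so
sigma(34) = 1 + 2 + 17 + 34 = 54.

54


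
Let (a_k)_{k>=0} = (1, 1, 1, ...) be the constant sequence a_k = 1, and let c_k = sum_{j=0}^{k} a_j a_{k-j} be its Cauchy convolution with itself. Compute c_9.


Since a_j = 1 for all j >= 0, the convolution sum becomes
c_k = sum_{j=0}^{k} 1 * 1 = 1 * (k + 1).
Equivalently, the generating function of (a_k) is 1/(1 - x) and its square is 1/(1 - x)^2 = sum_{k>=0} 1(k + 1) x^k.
For k = 9: 1 * 10 = 10.

10


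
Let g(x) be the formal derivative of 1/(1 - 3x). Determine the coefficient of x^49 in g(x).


Differentiate termwise: d/dx sum_{k>=0} 3^k x^k = sum_{k>=1} k 3^k x^(k-1) = sum_{j>=0} (j+1) 3^(j+1) x^j.
Equivalently, d/dx [1/(1 - 3x)] = 3/(1 - 3x)^2.
For j = 49: 50 * 3^50 = 50 * 717897987691852588770249 = 35894899384592629438512450.

35894899384592629438512450


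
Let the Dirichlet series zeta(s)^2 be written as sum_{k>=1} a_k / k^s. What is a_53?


The Dirichlet convolution of the constant function 1 with itself gives (1 * 1)(k) = sum_{d | k} 1 = d(k), the number of positive divisors of k.
Since zeta(s) = sum_{k>=1} 1/k^s, we have zeta(s)^2 = sum_{k>=1} d(k)/k^s, so a_k = d(k).
For k = 53: the divisors are 1, 53.
Count = 2.

2


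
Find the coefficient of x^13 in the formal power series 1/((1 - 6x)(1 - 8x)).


By partial fractions or Cauchy convolution:
The coefficient equals sum_{k=0}^{13} 6^k * 8^(13-k).
= 2159841173504

2159841173504


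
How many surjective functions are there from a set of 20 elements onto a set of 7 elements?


By inclusion-exclusion on which target elements are missed, the number of surjections from an n-set onto a k-set is
surj(n, k) = sum_{j=0}^{k} (-1)^j C(k, j) (k - j)^n.
Equivalently surj(n, k) = k! * S(n, k), where S(n, k) is the Stirling number of the second kind.
For n = 20, k = 7:
S(20, 7) = 11143554045652, so
surj = 7! * 11143554045652 = 5040 * 11143554045652 = 56163512390086080.

56163512390086080


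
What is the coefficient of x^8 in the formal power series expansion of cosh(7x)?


The Maclaurin series is cosh(t) = sum_{m>=0} t^(2m) / (2m)!, so substituting t = 7x, only even powers of x are nonzero, with coefficient of x^(2m) equal to 7^(2m) / (2m)!.
For x^8 the coefficient is 7^8/8! = 5764801/40320 = 823543/5760.

823543/5760


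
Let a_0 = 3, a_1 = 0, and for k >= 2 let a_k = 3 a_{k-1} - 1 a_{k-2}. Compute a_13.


Iterating the recurrence forward:
a_0 = 3
a_1 = 0
a_2 = 3*0 - 1*3 = -3
a_3 = 3*-3 - 1*0 = -9
a_4 = 3*-9 - 1*-3 = -24
a_5 = 3*-24 - 1*-9 = -63
a_6 = 3*-63 - 1*-24 = -165
a_7 = 3*-165 - 1*-63 = -432
a_8 = 3*-432 - 1*-165 = -1131
a_9 = 3*-1131 - 1*-432 = -2961
a_10 = 3*-2961 - 1*-1131 = -7752
a_11 = 3*-7752 - 1*-2961 = -20295
a_12 = 3*-20295 - 1*-7752 = -53133
a_13 = 3*-53133 - 1*-20295 = -139104
So a_13 = -139104.

-139104


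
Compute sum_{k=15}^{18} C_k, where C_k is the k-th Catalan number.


C_15 through C_18: 9694845, 35357670, 129644790, 477638700
Sum = 9694845 + 35357670 + 129644790 + 477638700
= 652336005

652336005


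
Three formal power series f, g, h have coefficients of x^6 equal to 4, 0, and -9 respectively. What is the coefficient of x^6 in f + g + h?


Series addition is componentwise:
4 + 0 + -9
= -5

-5


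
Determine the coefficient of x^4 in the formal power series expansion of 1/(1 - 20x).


The geometric series identity gives 1/(1 - c x) = sum_{k>=0} c^k x^k, so the coefficient of x^k is c^k.
Here c = 20 and k = 4.
Computing: 20^4 = 160000

160000


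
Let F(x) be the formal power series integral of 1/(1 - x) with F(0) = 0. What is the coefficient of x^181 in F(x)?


1/(1 - x) = sum_{k>=0} x^k. Integrating termwise and using F(0) = 0 gives
F(x) = sum_{k>=0} x^(k+1) / (k+1) = sum_{m>=1} x^m / m = -ln(1 - x).
So the coefficient of x^181 is 1/181 = 1/181.

1/181


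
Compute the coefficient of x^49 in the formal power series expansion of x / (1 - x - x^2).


Let f(x) = sum_{k>=0} a_k x^k. Multiplying f(x) * (1 - x - x^2) = x and matching coefficients gives a_0 = 0, a_1 = 1, and a_k = a_{k-1} + a_{k-2} for k >= 2. These are the Fibonacci numbers F_k.
Iterating from F_0 = 0, F_1 = 1:
F_0=0, F_1=1, F_2=1, F_3=2, F_4=3, F_5=5, F_6=8, F_7=13, F_8=21, F_9=34, ...
F_49 = 7778742049.

7778742049


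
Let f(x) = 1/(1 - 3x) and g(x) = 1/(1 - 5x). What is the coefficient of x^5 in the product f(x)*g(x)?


The coefficient of x^n in f*g is the Cauchy product: sum_{k=0}^{n} a^k * b^(n-k).
With a=3, b=5, n=5:
sum_{k=0}^{5} 3^k * 5^(5-k)
= 7448

7448


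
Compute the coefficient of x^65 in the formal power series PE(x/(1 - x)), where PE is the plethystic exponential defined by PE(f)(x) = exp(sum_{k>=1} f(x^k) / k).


For f(x) = x/(1 - x) we have
sum_{k>=1} f(x^k) / k = sum_{k>=1} (1/k) * x^k / (1 - x^k) = sum_{k, m >= 1} x^(k m) / k,
which after exponentiating simplifies to
PE(x/(1 - x)) = prod_{k>=1} 1 / (1 - x^k).
This is the generating function for the partition function p(n), so the coefficient of x^65 is p(65).
Computing p(65) by dynamic programming over parts 1, 2, ..., 65: p(65) = 2012558.

2012558


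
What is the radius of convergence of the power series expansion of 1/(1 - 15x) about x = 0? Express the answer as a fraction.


Expanding 1/(1 - 15x) = sum_{k>=0} 15^k x^k, the series converges when |15x| < 1, i.e., |x| < 1/15.
So the radius of convergence is 1/15 = 1/15.

1/15


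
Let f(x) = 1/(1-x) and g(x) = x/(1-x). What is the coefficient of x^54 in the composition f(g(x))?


First simplify the composition: f(g(x)) = 1/(1 - x/(1-x)) = (1-x)/((1-x) - x) = (1-x)/(1-2x).
Now extract the coefficient. Write (1-x)/(1-2x) = 1/(1-2x) - x/(1-2x).
The coefficient of x^n in 1/(1-2x) is 2^n, and in x/(1-2x) is 2^(n-1) (for n >= 1).
So the coefficient of x^54 is 2^54 - 2^53 = 18014398509481984 - 9007199254740992 = 9007199254740992.

9007199254740992


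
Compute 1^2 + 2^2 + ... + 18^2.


This power sum has a closed form given by Faulhaber's formula
sum_{k=1}^{m} k^p = (1 / (p + 1)) * sum_{j=0}^{p} C(p + 1, j) B_j m^(p + 1 - j),
but for small m direct computation is fastest:
1 + 4 + 9 + 16 + 25 + 36 + 49 + 64 + 81 + 100 + 121 + 144 + 169 + 196 + 225 + 256 + 289 + 324 = 2109.

2109


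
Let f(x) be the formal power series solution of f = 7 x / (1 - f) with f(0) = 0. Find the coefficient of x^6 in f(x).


Apply Lagrange inversion: f = 7 x * phi(f) with phi(t) = 1/(1 - t), so
[x^n] f = 7^n * (1/n) [t^(n-1)] phi(t)^n = 7^n * (1/n) [t^(n-1)] (1 - t)^(-n) = 7^n * (1/n) C(2n - 2, n - 1) = 7^n * C_{n-1}.
For n = 6: C_5 = C(10, 5) / 6 = 252/6 = 42.
With the 7^6 = 117649 factor, the coefficient is 117649 * 42 = 4941258.

4941258


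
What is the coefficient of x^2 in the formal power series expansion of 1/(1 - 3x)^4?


The general identity 1/(1 - c x)^r = sum_{k>=0} c^k C(k + r - 1, r - 1) x^k follows by substituting y = c x into 1/(1 - y)^r = sum_{k>=0} C(k + r - 1, r - 1) y^k.
For c = 3, r = 4, k = 2:
3^2 * C(5, 3) = 9 * 10 = 90.

90


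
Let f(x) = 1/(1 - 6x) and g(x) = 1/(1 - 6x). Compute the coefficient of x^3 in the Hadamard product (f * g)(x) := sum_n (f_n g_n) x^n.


f has coefficients f_k = 6^k and g has coefficients g_k = 6^k, so the Hadamard product has coefficient (f*g)_k = 6^k * 6^k = 36^k.
For k = 3: 36^3 = 46656.

46656


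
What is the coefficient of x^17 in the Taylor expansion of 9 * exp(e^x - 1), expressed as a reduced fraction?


exp(e^x - 1) = sum_{k>=0} Bell_k x^k / k!, where Bell_k is the k-th Bell number.
So the coefficient of x^17 is 9 * Bell_17 / 17!.
Computing: Bell_17 = 82864869804 and 17! = 355687428096000, giving
9 * 82864869804/355687428096000 = 255755771/121977856000.

255755771/121977856000


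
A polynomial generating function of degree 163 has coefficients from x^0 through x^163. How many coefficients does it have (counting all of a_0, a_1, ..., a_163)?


A polynomial of degree 163 takes the form a_0 + a_1 x + ... + a_163 x^163.
The number of coefficients is 163 + 1 = 164.

164


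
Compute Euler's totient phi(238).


phi(n) counts integers in [1, n] coprime to n. Using the multiplicative formula phi(n) = n * prod_{p | n} (1 - 1/p):
238 = 2 * 7 * 17, so
phi(238) = 238 * (1 - 1/2) * (1 - 1/7) * (1 - 1/17) = 96.

96


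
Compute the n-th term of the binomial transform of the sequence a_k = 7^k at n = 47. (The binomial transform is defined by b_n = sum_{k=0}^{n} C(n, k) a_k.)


With a_k = 7^k, b_n = sum_{k=0}^{n} C(n, k) 7^k = (1 + 7)^n by the binomial theorem.
For n = 47: (1 + 7)^47 = 8^47 = 2787593149816327892691964784081045188247552.

2787593149816327892691964784081045188247552


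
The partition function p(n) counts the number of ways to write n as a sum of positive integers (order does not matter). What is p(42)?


Using the generating function prod_{k>=1} 1/(1-x^k), we compute p(42).
By dynamic programming over parts 1 through 42:
p(42) = 53174

53174


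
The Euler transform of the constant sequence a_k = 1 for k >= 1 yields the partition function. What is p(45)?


The Euler transform converts the sequence a_k = 1 into the number of integer partitions.
Using the recurrence or dynamic programming:
p(45) = 89134

89134


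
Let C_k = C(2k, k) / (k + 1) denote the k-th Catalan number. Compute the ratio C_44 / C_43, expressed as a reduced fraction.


Using C_k = (2k)! / (k! (k+1)!), the ratio C_{k+1}/C_k simplifies to
C_{k+1}/C_k = [(2k+2)! / ((k+1)! (k+2)!)] * [k! (k+1)! / (2k)!]
 = (2k+2)(2k+1) / ((k+1)(k+2)) = 2(2k+1) / (k+2).
For k = 43: 2(2*43 + 1) / (43 + 2) = 174/45 = 58/15.

58/15


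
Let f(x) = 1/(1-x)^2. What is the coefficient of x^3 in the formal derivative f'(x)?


Differentiate: d/dx [ 1/(1-x)^r ] = r / (1-x)^(r+1).
Here r = 2, so f'(x) = 2 / (1-x)^3.
The expansion of 1/(1-x)^(r+1) has coefficient of x^n equal to C(n+r, r).
So the coefficient of x^3 in f'(x) is
2 * C(5, 2) = 2 * 10 = 20

20


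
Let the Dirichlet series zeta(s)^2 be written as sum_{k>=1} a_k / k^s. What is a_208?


The Dirichlet convolution of the constant function 1 with itself gives (1 * 1)(k) = sum_{d | k} 1 = d(k), the number of positive divisors of k.
Since zeta(s) = sum_{k>=1} 1/k^s, we have zeta(s)^2 = sum_{k>=1} d(k)/k^s, so a_k = d(k).
For k = 208: the divisors are 1, 2, 4, 8, 13, 16, 26, 52, 104, 208.
Count = 10.

10


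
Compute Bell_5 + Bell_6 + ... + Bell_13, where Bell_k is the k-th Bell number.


Recall Bell_k counts set partitions of a k-set (with Bell_0 = 1 by convention).
Bell_5 through Bell_13: 52, 203, 877, 4140, 21147, 115975, 678570, 4213597, 27644437
Sum = 52 + 203 + 877 + 4140 + 21147 + 115975 + 678570 + 4213597 + 27644437 = 32678998.

32678998


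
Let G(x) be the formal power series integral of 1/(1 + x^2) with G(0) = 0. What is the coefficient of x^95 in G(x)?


1/(1 + x^2) = sum_{j>=0} (-1)^j x^(2j). Integrating termwise with G(0) = 0:
G(x) = sum_{j>=0} (-1)^j x^(2j+1) / (2j+1) = arctan(x).
Only odd powers are nonzero. For x^95 write 95 = 2*47 + 1, giving
(-1)^47 / 95 = -1/95 = -1/95.

-1/95


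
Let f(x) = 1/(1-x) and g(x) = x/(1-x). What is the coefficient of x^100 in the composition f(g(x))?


First simplify the composition: f(g(x)) = 1/(1 - x/(1-x)) = (1-x)/((1-x) - x) = (1-x)/(1-2x).
Now extract the coefficient. Write (1-x)/(1-2x) = 1/(1-2x) - x/(1-2x).
The coefficient of x^n in 1/(1-2x) is 2^n, and in x/(1-2x) is 2^(n-1) (for n >= 1).
So the coefficient of x^100 is 2^100 - 2^99 = 1267650600228229401496703205376 - 633825300114114700748351602688 = 633825300114114700748351602688.

633825300114114700748351602688


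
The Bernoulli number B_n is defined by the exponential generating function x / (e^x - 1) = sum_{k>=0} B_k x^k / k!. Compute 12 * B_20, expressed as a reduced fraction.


Bernoulli numbers can also be computed recursively via B_0 = 1 and sum_{j=0}^{m} C(m+1, j) B_j = 0 for m >= 1. Odd-index Bernoulli numbers vanish for k >= 3.
Computing B_20 = -174611/330, so 12 * B_20 = 12 * -174611/330 = -349222/55.

-349222/55


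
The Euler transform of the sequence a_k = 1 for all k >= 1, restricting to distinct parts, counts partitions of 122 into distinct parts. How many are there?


Partitions of 122 into distinct parts can be computed via generating function.
Product (1+x)(1+x^2)(1+x^3)...
The coefficient of x^122 = 2556284

2556284


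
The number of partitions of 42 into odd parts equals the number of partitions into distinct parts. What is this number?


Computing partitions of 42 into odd parts (1, 3, 5, ...):
Using the generating function prod_{k>=0} 1/(1-x^(2k+1)),
the count is 1426

1426


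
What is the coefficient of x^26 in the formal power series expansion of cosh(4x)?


The Maclaurin series is cosh(t) = sum_{m>=0} t^(2m) / (2m)!, so substituting t = 4x, only even powers of x are nonzero, with coefficient of x^(2m) equal to 4^(2m) / (2m)!.
For x^26 the coefficient is 4^26/26! = 4503599627370496/403291461126605635584000000 = 536870912/48076088562799171875.

536870912/48076088562799171875


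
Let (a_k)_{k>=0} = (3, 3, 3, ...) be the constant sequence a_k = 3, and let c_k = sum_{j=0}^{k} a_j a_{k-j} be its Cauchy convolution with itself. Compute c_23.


Since a_j = 3 for all j >= 0, the convolution sum becomes
c_k = sum_{j=0}^{k} 3 * 3 = 9 * (k + 1).
Equivalently, the generating function of (a_k) is 3/(1 - x) and its square is 9/(1 - x)^2 = sum_{k>=0} 9(k + 1) x^k.
For k = 23: 9 * 24 = 216.

216


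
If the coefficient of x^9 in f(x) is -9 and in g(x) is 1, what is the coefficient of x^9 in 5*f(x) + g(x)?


Scalar multiplication scales coefficients: 5 * -9 = -45.
Then add the g coefficient: -45 + 1
= -44

-44


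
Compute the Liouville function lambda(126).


The Liouville function is lambda(k) = (-1)^Omega(k), where Omega(k) counts the prime factors of k with multiplicity.
Factoring: 126 = 2 * 3 * 3 * 7, so Omega(126) = 4.
lambda(126) = (-1)^4 = 1.

1


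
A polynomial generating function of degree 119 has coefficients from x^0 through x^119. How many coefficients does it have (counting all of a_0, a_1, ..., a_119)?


A polynomial of degree 119 takes the form a_0 + a_1 x + ... + a_119 x^119.
The number of coefficients is 119 + 1 = 120.

120


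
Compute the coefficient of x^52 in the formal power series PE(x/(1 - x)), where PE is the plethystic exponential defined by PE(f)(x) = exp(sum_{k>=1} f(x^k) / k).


For f(x) = x/(1 - x) we have
sum_{k>=1} f(x^k) / k = sum_{k>=1} (1/k) * x^k / (1 - x^k) = sum_{k, m >= 1} x^(k m) / k,
which after exponentiating simplifies to
PE(x/(1 - x)) = prod_{k>=1} 1 / (1 - x^k).
This is the generating function for the partition function p(n), so the coefficient of x^52 is p(52).
Computing p(52) by dynamic programming over parts 1, 2, ..., 52: p(52) = 281589.

281589


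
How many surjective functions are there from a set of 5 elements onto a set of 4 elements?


By inclusion-exclusion on which target elements are missed, the number of surjections from an n-set onto a k-set is
surj(n, k) = sum_{j=0}^{k} (-1)^j C(k, j) (k - j)^n.
Equivalently surj(n, k) = k! * S(n, k), where S(n, k) is the Stirling number of the second kind.
For n = 5, k = 4:
S(5, 4) = 10, so
surj = 4! * 10 = 24 * 10 = 240.

240


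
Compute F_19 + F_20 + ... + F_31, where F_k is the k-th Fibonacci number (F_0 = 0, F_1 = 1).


Use the identity sum_{k=0}^{N} F_k = F_{N+2} - 1 (which follows from F_{k+2} - F_{k+1} = F_k). Then
sum_{k=19}^{31} F_k = (F_{33} - 1) - (F_{20} - 1) = F_{33} - F_{20}.
Computing: F_{33} = 3524578, F_{20} = 6765, so
Sum = 3524578 - 6765 = 3517813.

3517813


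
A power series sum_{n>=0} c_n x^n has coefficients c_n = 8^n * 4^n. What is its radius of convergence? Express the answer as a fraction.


By the root test (Cauchy-Hadamard), the radius is R = 1 / limsup_n |c_n|^(1/n).
Here |c_n|^(1/n) = (8^n * 4^n)^(1/n) = 8 * 4 = 32 for all n.
So R = 1/32 = 1/32.

1/32


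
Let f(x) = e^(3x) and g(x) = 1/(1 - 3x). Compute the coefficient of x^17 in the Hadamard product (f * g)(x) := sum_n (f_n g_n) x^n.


Expanding: f_k = 3^k/k! (from e^(3x)) and g_k = 3^k (from 1/(1 - 3x)). So the Hadamard coefficient (f * g)_k = 3^k 3^k / k! = (9)^k / k!.
For k = 17: 9^17/17! = 16677181699666569/355687428096000 = 22876792454961/487911424000.

22876792454961/487911424000


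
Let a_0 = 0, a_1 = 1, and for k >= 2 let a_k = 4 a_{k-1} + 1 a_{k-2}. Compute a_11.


Iterating the recurrence forward:
a_0 = 0
a_1 = 1
a_2 = 4*1 + 1*0 = 4
a_3 = 4*4 + 1*1 = 17
a_4 = 4*17 + 1*4 = 72
a_5 = 4*72 + 1*17 = 305
a_6 = 4*305 + 1*72 = 1292
a_7 = 4*1292 + 1*305 = 5473
a_8 = 4*5473 + 1*1292 = 23184
a_9 = 4*23184 + 1*5473 = 98209
a_10 = 4*98209 + 1*23184 = 416020
a_11 = 4*416020 + 1*98209 = 1762289
So a_11 = 1762289.

1762289


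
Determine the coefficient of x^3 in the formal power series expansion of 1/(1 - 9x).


The geometric series identity gives 1/(1 - c x) = sum_{k>=0} c^k x^k, so the coefficient of x^k is c^k.
Here c = 9 and k = 3.
Computing: 9^3 = 729

729


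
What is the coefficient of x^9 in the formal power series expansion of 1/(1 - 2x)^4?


The general identity 1/(1 - c x)^r = sum_{k>=0} c^k C(k + r - 1, r - 1) x^k follows by substituting y = c x into 1/(1 - y)^r = sum_{k>=0} C(k + r - 1, r - 1) y^k.
For c = 2, r = 4, k = 9:
2^9 * C(12, 3) = 512 * 220 = 112640.

112640


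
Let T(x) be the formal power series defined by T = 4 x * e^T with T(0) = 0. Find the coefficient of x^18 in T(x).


Apply the Lagrange inversion formula: if T = 4 x * phi(T) with phi(t) = e^t, then
[x^n] T = 4^n * (1/n) [t^(n-1)] phi(t)^n = 4^n * (1/n) [t^(n-1)] e^(n t) = 4^n * (1/n) * n^(n-1) / (n-1)! = 4^n * n^(n-1) / n!.
When c = 1 this is the Cayley count of rooted labeled trees on n vertices, divided by n!.
For n = 18: 4^18 * 18^17 / 18! = 68719476736 * 2185911559738696531968/6402373705728000 = 349351379311776170508288/14889875.

349351379311776170508288/14889875


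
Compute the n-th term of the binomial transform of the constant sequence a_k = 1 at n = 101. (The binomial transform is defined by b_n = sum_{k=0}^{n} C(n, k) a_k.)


With a_k = 1 for all k, b_n = sum_{k=0}^{n} C(n, k) = 2^n by the binomial theorem.
For n = 101: 2^101 = 2535301200456458802993406410752.

2535301200456458802993406410752


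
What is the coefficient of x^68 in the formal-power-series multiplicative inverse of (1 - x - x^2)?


Let the inverse be f(x) = sum_{k>=0} a_k x^k. From f(x) * (1 - x - x^2) = 1 and matching coefficients:
 x^0: a_0 = 1.
 x^1: a_1 - a_0 = 0, so a_1 = 1.
 x^k (k >= 2): a_k - a_{k-1} - a_{k-2} = 0, i.e. a_k = a_{k-1} + a_{k-2}.
This is the Fibonacci-type recurrence shifted so that a_0 = a_1 = 1.
Iterating: a_0=1, a_1=1, a_2=2, a_3=3, a_4=5, a_5=8, a_6=13, a_7=21, a_8=34, a_9=55, ...
a_68 = 117669030460994.

117669030460994


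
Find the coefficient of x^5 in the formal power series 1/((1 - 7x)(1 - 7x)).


By partial fractions or Cauchy convolution:
The coefficient equals sum_{k=0}^{5} 7^k * 7^(5-k).
= 100842

100842


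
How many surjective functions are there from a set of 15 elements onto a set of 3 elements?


By inclusion-exclusion on which target elements are missed, the number of surjections from an n-set onto a k-set is
surj(n, k) = sum_{j=0}^{k} (-1)^j C(k, j) (k - j)^n.
Equivalently surj(n, k) = k! * S(n, k), where S(n, k) is the Stirling number of the second kind.
For n = 15, k = 3:
S(15, 3) = 2375101, so
surj = 3! * 2375101 = 6 * 2375101 = 14250606.

14250606


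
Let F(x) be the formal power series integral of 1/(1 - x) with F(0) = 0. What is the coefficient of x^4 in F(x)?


1/(1 - x) = sum_{k>=0} x^k. Integrating termwise and using F(0) = 0 gives
F(x) = sum_{k>=0} x^(k+1) / (k+1) = sum_{m>=1} x^m / m = -ln(1 - x).
So the coefficient of x^4 is 1/4 = 1/4.

1/4


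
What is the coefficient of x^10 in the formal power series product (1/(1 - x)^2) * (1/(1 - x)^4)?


Combine the factors: (1/(1 - x)^2) * (1/(1 - x)^4) = 1/(1 - x)^6.
Then use 1/(1 - x)^r = sum_{k>=0} C(k + r - 1, r - 1) x^k with r = 6 and k = 10:
C(15, 5) = 3003.

3003


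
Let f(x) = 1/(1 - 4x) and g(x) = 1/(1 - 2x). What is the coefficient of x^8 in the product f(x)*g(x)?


The coefficient of x^n in f*g is the Cauchy product: sum_{k=0}^{n} a^k * b^(n-k).
With a=4, b=2, n=8:
sum_{k=0}^{8} 4^k * 2^(8-k)
= 130816

130816


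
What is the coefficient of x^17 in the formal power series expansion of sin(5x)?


The Maclaurin series is sin(t) = sum_{k>=0} (-1)^k t^(2k+1) / (2k+1)!, so substituting t = 5x, only odd powers of x are nonzero, with coefficient of x^(2k+1) equal to (-1)^k 5^(2k+1) / (2k+1)!.
Write 17 = 2*8 + 1, giving the coefficient (-1)^8 * 5^17 / 17! = 762939453125/355687428096000 = 6103515625/2845499424768.

6103515625/2845499424768


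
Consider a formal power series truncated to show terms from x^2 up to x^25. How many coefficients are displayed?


From x^2 to x^25 inclusive, the count is 25 - 2 + 1 = 24.

24


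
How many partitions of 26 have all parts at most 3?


Using the generating function (1-x)^(-1)(1-x^2)^(-1)(1-x^3)^(-1),
the coefficient of x^26 counts these restricted partitions.
Result = 70

70


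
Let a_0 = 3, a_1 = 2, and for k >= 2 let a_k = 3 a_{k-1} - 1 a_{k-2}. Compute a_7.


Iterating the recurrence forward:
a_0 = 3
a_1 = 2
a_2 = 3*2 - 1*3 = 3
a_3 = 3*3 - 1*2 = 7
a_4 = 3*7 - 1*3 = 18
a_5 = 3*18 - 1*7 = 47
a_6 = 3*47 - 1*18 = 123
a_7 = 3*123 - 1*47 = 322
So a_7 = 322.

322


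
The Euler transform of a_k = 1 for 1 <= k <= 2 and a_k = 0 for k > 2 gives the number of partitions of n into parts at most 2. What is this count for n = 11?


Partitions of 11 into parts at most 2:
Using generating function (1-x)^(-1)(1-x^2)^(-1),
the coefficient of x^11 = 6

6


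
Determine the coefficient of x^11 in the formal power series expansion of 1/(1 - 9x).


The geometric series identity gives 1/(1 - c x) = sum_{k>=0} c^k x^k, so the coefficient of x^k is c^k.
Here c = 9 and k = 11.
Computing: 9^11 = 31381059609

31381059609


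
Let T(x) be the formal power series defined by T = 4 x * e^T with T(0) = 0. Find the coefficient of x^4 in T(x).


Apply the Lagrange inversion formula: if T = 4 x * phi(T) with phi(t) = e^t, then
[x^n] T = 4^n * (1/n) [t^(n-1)] phi(t)^n = 4^n * (1/n) [t^(n-1)] e^(n t) = 4^n * (1/n) * n^(n-1) / (n-1)! = 4^n * n^(n-1) / n!.
When c = 1 this is the Cayley count of rooted labeled trees on n vertices, divided by n!.
For n = 4: 4^4 * 4^3 / 4! = 256 * 64/24 = 2048/3.

2048/3


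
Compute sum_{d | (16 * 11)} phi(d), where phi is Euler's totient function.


First, 16 * 11 = 176. One classical identity is sum_{d | n} phi(d) = n (each k in [1, n] has a unique gcd with n, and among the k's with gcd(k, n) = n/d there are phi(d) of them). So the sum equals 176. We also verify directly:
Divisors of 176: 1, 2, 4, 8, 11, 16, 22, 44, 88, 176.
phi values: 1, 1, 2, 4, 10, 8, 10, 20, 40, 80.
Sum = 176.

176


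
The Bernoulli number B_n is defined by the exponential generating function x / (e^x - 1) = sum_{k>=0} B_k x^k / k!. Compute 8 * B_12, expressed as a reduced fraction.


Bernoulli numbers can also be computed recursively via B_0 = 1 and sum_{j=0}^{m} C(m+1, j) B_j = 0 for m >= 1. Odd-index Bernoulli numbers vanish for k >= 3.
Computing B_12 = -691/2730, so 8 * B_12 = 8 * -691/2730 = -2764/1365.

-2764/1365


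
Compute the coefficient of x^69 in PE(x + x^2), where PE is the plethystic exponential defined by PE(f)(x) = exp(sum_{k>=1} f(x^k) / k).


With f(x) = x + x^2, the exponent is sum_{k>=1} (x^k + x^(2k)) / k = -ln(1 - x) - ln(1 - x^2). Exponentiating:
PE(x + x^2) = 1 / ((1 - x)(1 - x^2)).
This is the generating function for partitions of n into parts of size 1 or 2. The number of 2's can be any j in 0..34, and the rest are 1's, so
[x^69] = floor(69/2) + 1 = 35.

35


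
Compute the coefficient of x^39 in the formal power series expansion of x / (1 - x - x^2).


Let f(x) = sum_{k>=0} a_k x^k. Multiplying f(x) * (1 - x - x^2) = x and matching coefficients gives a_0 = 0, a_1 = 1, and a_k = a_{k-1} + a_{k-2} for k >= 2. These are the Fibonacci numbers F_k.
Iterating from F_0 = 0, F_1 = 1:
F_0=0, F_1=1, F_2=1, F_3=2, F_4=3, F_5=5, F_6=8, F_7=13, F_8=21, F_9=34, ...
F_39 = 63245986.

63245986


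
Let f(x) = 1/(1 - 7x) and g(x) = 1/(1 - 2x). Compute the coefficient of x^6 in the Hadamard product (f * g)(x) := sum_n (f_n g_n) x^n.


f has coefficients f_k = 7^k and g has coefficients g_k = 2^k, so the Hadamard product has coefficient (f*g)_k = 7^k * 2^k = 14^k.
For k = 6: 14^6 = 7529536.

7529536


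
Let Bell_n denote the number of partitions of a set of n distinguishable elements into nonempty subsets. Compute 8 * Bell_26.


Bell_26 can be computed from the Bell triangle or from Dobinski's identity Bell_n = (1/e) * sum_{k>=0} k^n / k!.
Computing Bell_26 = 49631246523618756274.
Then 8 * 49631246523618756274 = 397049972188950050192.

397049972188950050192


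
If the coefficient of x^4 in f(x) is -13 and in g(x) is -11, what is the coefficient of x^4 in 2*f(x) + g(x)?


Scalar multiplication scales coefficients: 2 * -13 = -26.
Then add the g coefficient: -26 + -11
= -37

-37


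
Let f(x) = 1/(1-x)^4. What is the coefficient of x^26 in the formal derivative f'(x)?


Differentiate: d/dx [ 1/(1-x)^r ] = r / (1-x)^(r+1).
Here r = 4, so f'(x) = 4 / (1-x)^5.
The expansion of 1/(1-x)^(r+1) has coefficient of x^n equal to C(n+r, r).
So the coefficient of x^26 in f'(x) is
4 * C(30, 4) = 4 * 27405 = 109620

109620


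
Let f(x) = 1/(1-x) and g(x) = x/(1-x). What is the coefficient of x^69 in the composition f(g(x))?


First simplify the composition: f(g(x)) = 1/(1 - x/(1-x)) = (1-x)/((1-x) - x) = (1-x)/(1-2x).
Now extract the coefficient. Write (1-x)/(1-2x) = 1/(1-2x) - x/(1-2x).
The coefficient of x^n in 1/(1-2x) is 2^n, and in x/(1-2x) is 2^(n-1) (for n >= 1).
So the coefficient of x^69 is 2^69 - 2^68 = 590295810358705651712 - 295147905179352825856 = 295147905179352825856.

295147905179352825856


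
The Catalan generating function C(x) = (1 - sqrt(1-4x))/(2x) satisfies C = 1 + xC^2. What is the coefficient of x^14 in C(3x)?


Substituting x -> 3x scales the n-th coefficient by 3^n, so [x^14] C(3x) = 3^14 * C_14.
C_14 = C(2*14, 14)/(15) = 40116600/15 = 2674440.
So 3^14 * 2674440 = 4782969 * 2674440 = 12791763612360.

12791763612360


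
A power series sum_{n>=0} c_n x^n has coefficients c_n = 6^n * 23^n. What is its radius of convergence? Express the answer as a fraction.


By the root test (Cauchy-Hadamard), the radius is R = 1 / limsup_n |c_n|^(1/n).
Here |c_n|^(1/n) = (6^n * 23^n)^(1/n) = 6 * 23 = 138 for all n.
So R = 1/138 = 1/138.

1/138


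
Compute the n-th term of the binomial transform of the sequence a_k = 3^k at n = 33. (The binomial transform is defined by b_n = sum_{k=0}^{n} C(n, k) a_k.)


With a_k = 3^k, b_n = sum_{k=0}^{n} C(n, k) 3^k = (1 + 3)^n by the binomial theorem.
For n = 33: (1 + 3)^33 = 4^33 = 73786976294838206464.

73786976294838206464


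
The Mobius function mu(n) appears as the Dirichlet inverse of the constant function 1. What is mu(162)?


162 has a squared prime factor, so mu(162) = 0.
Factorization reveals a repeated prime.

0


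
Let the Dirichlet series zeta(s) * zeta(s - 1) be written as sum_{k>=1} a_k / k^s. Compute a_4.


Convolution gives a_k = sum_{d | k} d * 1 = sum_{d | k} d = sigma(k), the sum of positive divisors of k.
For k = 4, the divisors are 1, 2, 4, so
sigma(4) = 1 + 2 + 4 = 7.

7


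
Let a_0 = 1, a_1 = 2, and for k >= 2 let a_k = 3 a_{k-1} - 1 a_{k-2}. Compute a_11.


Iterating the recurrence forward:
a_0 = 1
a_1 = 2
a_2 = 3*2 - 1*1 = 5
a_3 = 3*5 - 1*2 = 13
a_4 = 3*13 - 1*5 = 34
a_5 = 3*34 - 1*13 = 89
a_6 = 3*89 - 1*34 = 233
a_7 = 3*233 - 1*89 = 610
a_8 = 3*610 - 1*233 = 1597
a_9 = 3*1597 - 1*610 = 4181
a_10 = 3*4181 - 1*1597 = 10946
a_11 = 3*10946 - 1*4181 = 28657
So a_11 = 28657.

28657


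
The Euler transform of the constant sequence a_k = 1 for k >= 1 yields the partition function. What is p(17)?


The Euler transform converts the sequence a_k = 1 into the number of integer partitions.
Using the recurrence or dynamic programming:
p(17) = 297

297


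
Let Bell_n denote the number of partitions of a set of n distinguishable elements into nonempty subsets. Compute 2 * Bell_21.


Bell_21 can be computed from the Bell triangle or from Dobinski's identity Bell_n = (1/e) * sum_{k>=0} k^n / k!.
Computing Bell_21 = 474869816156751.
Then 2 * 474869816156751 = 949739632313502.

949739632313502


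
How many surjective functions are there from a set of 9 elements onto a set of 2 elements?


By inclusion-exclusion on which target elements are missed, the number of surjections from an n-set onto a k-set is
surj(n, k) = sum_{j=0}^{k} (-1)^j C(k, j) (k - j)^n.
Equivalently surj(n, k) = k! * S(n, k), where S(n, k) is the Stirling number of the second kind.
For n = 9, k = 2:
S(9, 2) = 255, so
surj = 2! * 255 = 2 * 255 = 510.

510


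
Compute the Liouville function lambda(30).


The Liouville function is lambda(k) = (-1)^Omega(k), where Omega(k) counts the prime factors of k with multiplicity.
Factoring: 30 = 2 * 3 * 5, so Omega(30) = 3.
lambda(30) = (-1)^3 = -1.

-1


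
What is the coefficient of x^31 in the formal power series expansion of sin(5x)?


The Maclaurin series is sin(t) = sum_{k>=0} (-1)^k t^(2k+1) / (2k+1)!, so substituting t = 5x, only odd powers of x are nonzero, with coefficient of x^(2k+1) equal to (-1)^k 5^(2k+1) / (2k+1)!.
Write 31 = 2*15 + 1, giving the coefficient (-1)^15 * 5^31 / 31! = -4656612873077392578125/8222838654177922817725562880000000 = -59604644775390625/105252334773477412066887204864.

-59604644775390625/105252334773477412066887204864


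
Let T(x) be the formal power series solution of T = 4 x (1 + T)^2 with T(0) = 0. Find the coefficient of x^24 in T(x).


Apply the Lagrange inversion formula: if T = 4 x * phi(T) with phi(t) = (1 + t)^2, then [x^n] T = 4^n * (1/n) [t^(n-1)] phi(t)^n = 4^n * (1/n) [t^(n-1)] (1 + t)^(2n) = 4^n * (1/n) C(2n, n-1).
Using the identity C(2n, n-1) = C(2n, n) * n / (n+1), the unscaled factor equals C(2n, n) / (n+1) = C_n, the n-th Catalan number.
For n = 24: C_24 = C(48, 24) / 25 = 32247603683100/25 = 1289904147324.
With the 4^24 = 281474976710656 factor, the coefficient is 281474976710656 * 1289904147324 = 363075739827001485944684544.

363075739827001485944684544


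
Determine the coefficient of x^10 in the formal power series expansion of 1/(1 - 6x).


The geometric series identity gives 1/(1 - c x) = sum_{k>=0} c^k x^k, so the coefficient of x^k is c^k.
Here c = 6 and k = 10.
Computing: 6^10 = 60466176

60466176


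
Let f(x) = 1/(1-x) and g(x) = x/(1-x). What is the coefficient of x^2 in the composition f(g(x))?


First simplify the composition: f(g(x)) = 1/(1 - x/(1-x)) = (1-x)/((1-x) - x) = (1-x)/(1-2x).
Now extract the coefficient. Write (1-x)/(1-2x) = 1/(1-2x) - x/(1-2x).
The coefficient of x^n in 1/(1-2x) is 2^n, and in x/(1-2x) is 2^(n-1) (for n >= 1).
So the coefficient of x^2 is 2^2 - 2^1 = 4 - 2 = 2.

2


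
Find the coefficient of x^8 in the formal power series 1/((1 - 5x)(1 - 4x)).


By partial fractions or Cauchy convolution:
The coefficient equals sum_{k=0}^{8} 5^k * 4^(8-k).
= 1690981

1690981


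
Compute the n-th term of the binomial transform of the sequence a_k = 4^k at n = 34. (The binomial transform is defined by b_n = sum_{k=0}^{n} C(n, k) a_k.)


With a_k = 4^k, b_n = sum_{k=0}^{n} C(n, k) 4^k = (1 + 4)^n by the binomial theorem.
For n = 34: (1 + 4)^34 = 5^34 = 582076609134674072265625.

582076609134674072265625


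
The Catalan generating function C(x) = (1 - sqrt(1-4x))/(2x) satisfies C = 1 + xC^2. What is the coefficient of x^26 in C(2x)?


Substituting x -> 2x scales the n-th coefficient by 2^n, so [x^26] C(2x) = 2^26 * C_26.
C_26 = C(2*26, 26)/(27) = 495918532948104/27 = 18367353072152.
So 2^26 * 18367353072152 = 67108864 * 18367353072152 = 1232612199359030755328.

1232612199359030755328


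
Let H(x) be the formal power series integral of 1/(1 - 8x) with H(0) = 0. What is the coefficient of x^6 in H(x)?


1/(1 - 8x) = sum_{k>=0} 8^k x^k. Integrating termwise with H(0) = 0:
H(x) = sum_{k>=0} 8^k x^(k+1) / (k+1) = sum_{m>=1} 8^(m-1) x^m / m.
For m = 6: 8^5/6 = 32768/6 = 16384/3.

16384/3


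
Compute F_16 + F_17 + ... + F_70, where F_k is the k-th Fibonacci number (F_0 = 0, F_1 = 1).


Use the identity sum_{k=0}^{N} F_k = F_{N+2} - 1 (which follows from F_{k+2} - F_{k+1} = F_k). Then
sum_{k=16}^{70} F_k = (F_{72} - 1) - (F_{17} - 1) = F_{72} - F_{17}.
Computing: F_{72} = 498454011879264, F_{17} = 1597, so
Sum = 498454011879264 - 1597 = 498454011877667.

498454011877667


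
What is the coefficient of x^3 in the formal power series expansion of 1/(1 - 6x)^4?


The general identity 1/(1 - c x)^r = sum_{k>=0} c^k C(k + r - 1, r - 1) x^k follows by substituting y = c x into 1/(1 - y)^r = sum_{k>=0} C(k + r - 1, r - 1) y^k.
For c = 6, r = 4, k = 3:
6^3 * C(6, 3) = 216 * 20 = 4320.

4320


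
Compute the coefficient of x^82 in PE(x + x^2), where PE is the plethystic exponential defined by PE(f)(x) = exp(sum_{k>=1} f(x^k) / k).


With f(x) = x + x^2, the exponent is sum_{k>=1} (x^k + x^(2k)) / k = -ln(1 - x) - ln(1 - x^2). Exponentiating:
PE(x + x^2) = 1 / ((1 - x)(1 - x^2)).
This is the generating function for partitions of n into parts of size 1 or 2. The number of 2's can be any j in 0..41, and the rest are 1's, so
[x^82] = floor(82/2) + 1 = 42.

42
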